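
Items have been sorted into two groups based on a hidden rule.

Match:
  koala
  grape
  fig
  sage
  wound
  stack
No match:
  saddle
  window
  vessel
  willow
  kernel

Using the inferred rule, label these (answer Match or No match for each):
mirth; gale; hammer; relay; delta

Match, Match, No match, Match, Match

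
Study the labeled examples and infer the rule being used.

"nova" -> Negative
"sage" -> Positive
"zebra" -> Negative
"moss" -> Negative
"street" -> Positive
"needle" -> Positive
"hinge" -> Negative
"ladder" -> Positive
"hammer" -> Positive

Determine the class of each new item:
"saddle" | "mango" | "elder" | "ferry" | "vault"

The distinguishing property — even length AND contains 'e' — holds for all the 'Positive' cases and none of the 'Negative' cases.
"saddle": length 6, has 'e' — has this property, so Positive.
"mango": length 5, no 'e' — does not pass, so Negative.
"elder": length 5, has 'e' — does not pass, so Negative.
"ferry": length 5, has 'e' — does not pass, so Negative.
"vault": length 5, no 'e' — does not pass, so Negative.

Positive, Negative, Negative, Negative, Negative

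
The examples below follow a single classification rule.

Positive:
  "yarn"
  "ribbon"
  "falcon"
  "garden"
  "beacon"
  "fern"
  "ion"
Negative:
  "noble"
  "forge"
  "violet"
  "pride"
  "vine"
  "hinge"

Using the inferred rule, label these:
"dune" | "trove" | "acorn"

One predicate separates the groups cleanly: ends with 'n'.
"dune": ends with 'e' — lacks this property, so Negative.
"trove": ends with 'e' — lacks this property, so Negative.
"acorn": ends with 'n' — satisfies this, so Positive.

Negative, Negative, Positive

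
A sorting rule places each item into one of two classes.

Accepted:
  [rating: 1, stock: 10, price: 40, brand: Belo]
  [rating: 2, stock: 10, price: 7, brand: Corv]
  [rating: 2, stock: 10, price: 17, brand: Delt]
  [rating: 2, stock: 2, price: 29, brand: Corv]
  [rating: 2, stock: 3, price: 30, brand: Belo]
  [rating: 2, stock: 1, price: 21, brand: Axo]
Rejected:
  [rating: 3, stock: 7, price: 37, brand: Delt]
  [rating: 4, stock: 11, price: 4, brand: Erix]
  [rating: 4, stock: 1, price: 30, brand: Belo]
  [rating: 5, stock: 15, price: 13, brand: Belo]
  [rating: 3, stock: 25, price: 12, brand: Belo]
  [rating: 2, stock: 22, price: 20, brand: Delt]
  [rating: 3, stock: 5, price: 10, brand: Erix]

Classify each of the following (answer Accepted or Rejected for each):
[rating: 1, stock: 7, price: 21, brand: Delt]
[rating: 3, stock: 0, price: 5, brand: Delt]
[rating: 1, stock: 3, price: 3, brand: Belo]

Accepted, Rejected, Accepted

A rule that fits every label: stock ≤ 10 AND rating ≤ 2 — true of each 'Accepted' example, false of each 'Rejected' one.
Accepted: [rating: 1, stock: 7, price: 21, brand: Delt], since stock = 7, rating = 1. Rejected: [rating: 3, stock: 0, price: 5, brand: Delt], since stock = 0, rating = 3. Accepted: [rating: 1, stock: 3, price: 3, brand: Belo], since stock = 3, rating = 1.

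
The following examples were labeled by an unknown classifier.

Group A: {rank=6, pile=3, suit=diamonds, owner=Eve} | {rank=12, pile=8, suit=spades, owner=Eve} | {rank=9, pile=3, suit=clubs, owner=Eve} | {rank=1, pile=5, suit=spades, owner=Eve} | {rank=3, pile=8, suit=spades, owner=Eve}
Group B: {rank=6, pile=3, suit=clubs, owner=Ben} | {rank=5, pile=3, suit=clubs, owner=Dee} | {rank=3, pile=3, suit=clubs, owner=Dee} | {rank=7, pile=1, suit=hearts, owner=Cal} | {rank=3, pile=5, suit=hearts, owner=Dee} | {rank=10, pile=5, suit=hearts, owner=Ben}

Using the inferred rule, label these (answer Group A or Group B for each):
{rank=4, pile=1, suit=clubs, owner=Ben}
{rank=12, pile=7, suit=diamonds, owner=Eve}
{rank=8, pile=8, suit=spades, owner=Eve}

Group B, Group A, Group A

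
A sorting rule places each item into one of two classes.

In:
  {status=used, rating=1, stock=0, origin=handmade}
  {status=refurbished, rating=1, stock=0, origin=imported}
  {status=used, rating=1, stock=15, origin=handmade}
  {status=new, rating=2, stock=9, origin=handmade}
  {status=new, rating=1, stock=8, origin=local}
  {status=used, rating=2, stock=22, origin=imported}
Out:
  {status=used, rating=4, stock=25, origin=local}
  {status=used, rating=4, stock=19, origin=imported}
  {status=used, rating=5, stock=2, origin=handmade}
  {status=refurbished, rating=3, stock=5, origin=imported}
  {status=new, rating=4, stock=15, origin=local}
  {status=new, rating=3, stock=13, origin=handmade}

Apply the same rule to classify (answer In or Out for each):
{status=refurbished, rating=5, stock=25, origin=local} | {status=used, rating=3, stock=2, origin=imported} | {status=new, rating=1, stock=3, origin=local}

All 'In' examples share one property — rating ≤ 2 — and every 'Out' example lacks it.
Out: {status=refurbished, rating=5, stock=25, origin=local}, since rating = 5.
Out: {status=used, rating=3, stock=2, origin=imported}, since rating = 3.
In: {status=new, rating=1, stock=3, origin=local}, since rating = 1.

Out, Out, In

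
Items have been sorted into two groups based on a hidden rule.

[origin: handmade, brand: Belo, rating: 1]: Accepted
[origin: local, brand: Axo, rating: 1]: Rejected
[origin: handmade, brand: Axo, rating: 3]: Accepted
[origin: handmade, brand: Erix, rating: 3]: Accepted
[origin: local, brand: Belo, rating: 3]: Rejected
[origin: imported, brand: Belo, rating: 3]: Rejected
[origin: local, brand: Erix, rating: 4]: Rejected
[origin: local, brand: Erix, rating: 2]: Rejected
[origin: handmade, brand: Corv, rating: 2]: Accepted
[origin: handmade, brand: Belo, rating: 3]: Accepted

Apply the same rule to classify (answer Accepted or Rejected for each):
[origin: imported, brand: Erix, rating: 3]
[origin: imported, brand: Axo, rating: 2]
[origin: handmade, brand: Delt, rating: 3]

Rejected, Rejected, Accepted

The common property of the 'Accepted' items is: origin is handmade. No 'Rejected' item has it.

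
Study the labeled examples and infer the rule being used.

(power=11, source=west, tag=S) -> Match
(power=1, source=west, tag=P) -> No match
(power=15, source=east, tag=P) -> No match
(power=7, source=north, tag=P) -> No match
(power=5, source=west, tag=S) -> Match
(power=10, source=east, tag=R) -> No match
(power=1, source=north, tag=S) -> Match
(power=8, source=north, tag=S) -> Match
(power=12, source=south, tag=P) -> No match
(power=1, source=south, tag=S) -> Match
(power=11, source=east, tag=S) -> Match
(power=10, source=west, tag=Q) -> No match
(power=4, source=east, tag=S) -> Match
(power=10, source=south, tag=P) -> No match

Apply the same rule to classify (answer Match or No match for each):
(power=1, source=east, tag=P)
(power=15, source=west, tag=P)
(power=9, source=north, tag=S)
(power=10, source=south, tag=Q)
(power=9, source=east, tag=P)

The simplest hypothesis consistent with all the labels is: tag is S.
(power=1, source=east, tag=P) → tag is P → No match. (power=15, source=west, tag=P) → tag is P → No match. (power=9, source=north, tag=S) → tag is S → Match. (power=10, source=south, tag=Q) → tag is Q → No match. (power=9, source=east, tag=P) → tag is P → No match.

No match, No match, Match, No match, No match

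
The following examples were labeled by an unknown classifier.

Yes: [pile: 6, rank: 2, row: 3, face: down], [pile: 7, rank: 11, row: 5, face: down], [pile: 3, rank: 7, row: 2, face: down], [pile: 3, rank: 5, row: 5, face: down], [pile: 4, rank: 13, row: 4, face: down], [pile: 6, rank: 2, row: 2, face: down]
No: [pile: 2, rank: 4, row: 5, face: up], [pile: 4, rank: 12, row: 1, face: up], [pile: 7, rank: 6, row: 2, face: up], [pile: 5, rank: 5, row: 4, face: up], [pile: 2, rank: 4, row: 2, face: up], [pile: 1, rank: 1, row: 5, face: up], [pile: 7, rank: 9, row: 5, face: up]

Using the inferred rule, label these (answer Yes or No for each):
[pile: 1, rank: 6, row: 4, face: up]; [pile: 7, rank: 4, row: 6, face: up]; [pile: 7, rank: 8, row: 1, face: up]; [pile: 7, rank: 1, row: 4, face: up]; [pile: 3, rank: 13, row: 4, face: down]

No, No, No, No, Yes

Checking candidate rules against both groups, what survives is: face is down.
[pile: 1, rank: 6, row: 4, face: up]: No (face is up).
[pile: 7, rank: 4, row: 6, face: up]: No (face is up).
[pile: 7, rank: 8, row: 1, face: up]: No (face is up).
[pile: 7, rank: 1, row: 4, face: up]: No (face is up).
[pile: 3, rank: 13, row: 4, face: down]: Yes (face is down).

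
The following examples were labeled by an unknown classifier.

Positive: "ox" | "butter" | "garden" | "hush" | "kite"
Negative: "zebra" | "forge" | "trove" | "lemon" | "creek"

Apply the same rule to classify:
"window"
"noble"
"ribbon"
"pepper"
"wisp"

Positive, Negative, Positive, Positive, Positive

The rule appears to be: even length.
"window" — length 6, hence Positive.
"noble" — length 5, hence Negative.
"ribbon" — length 6, hence Positive.
"pepper" — length 6, hence Positive.
"wisp" — length 4, hence Positive.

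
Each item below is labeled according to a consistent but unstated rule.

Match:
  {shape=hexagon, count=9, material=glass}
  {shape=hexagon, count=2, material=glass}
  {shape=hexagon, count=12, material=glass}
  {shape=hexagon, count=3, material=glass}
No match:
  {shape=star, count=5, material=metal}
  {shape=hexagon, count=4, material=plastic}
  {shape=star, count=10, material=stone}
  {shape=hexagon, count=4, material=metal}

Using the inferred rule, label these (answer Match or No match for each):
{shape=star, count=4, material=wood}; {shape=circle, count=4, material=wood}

No match, No match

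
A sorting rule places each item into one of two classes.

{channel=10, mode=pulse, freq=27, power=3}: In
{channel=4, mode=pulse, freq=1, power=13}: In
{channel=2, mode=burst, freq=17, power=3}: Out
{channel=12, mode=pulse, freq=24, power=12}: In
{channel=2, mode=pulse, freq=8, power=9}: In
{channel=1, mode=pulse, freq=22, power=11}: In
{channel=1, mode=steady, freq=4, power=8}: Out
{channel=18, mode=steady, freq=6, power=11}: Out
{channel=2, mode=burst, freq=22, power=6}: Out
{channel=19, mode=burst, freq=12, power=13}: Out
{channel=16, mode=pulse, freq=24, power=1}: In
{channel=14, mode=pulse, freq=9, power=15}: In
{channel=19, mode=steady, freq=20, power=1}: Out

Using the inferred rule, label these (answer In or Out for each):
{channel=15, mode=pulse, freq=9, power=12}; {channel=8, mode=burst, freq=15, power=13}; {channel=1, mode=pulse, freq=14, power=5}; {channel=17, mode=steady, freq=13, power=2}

In, Out, In, Out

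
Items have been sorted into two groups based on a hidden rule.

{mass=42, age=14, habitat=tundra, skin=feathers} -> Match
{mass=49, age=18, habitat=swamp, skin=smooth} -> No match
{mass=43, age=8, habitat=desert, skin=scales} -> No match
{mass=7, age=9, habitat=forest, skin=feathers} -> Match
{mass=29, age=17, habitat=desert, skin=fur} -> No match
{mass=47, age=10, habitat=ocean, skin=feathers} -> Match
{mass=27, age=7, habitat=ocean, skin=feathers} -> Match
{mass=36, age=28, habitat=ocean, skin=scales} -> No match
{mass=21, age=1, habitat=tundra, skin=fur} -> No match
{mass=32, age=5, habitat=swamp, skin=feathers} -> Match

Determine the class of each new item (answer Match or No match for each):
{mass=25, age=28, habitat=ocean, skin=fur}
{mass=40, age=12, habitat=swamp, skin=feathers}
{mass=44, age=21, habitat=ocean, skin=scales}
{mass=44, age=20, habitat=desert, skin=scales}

No match, Match, No match, No match

Rule: skin is feathers. This holds for each 'Match' example and fails for each 'No match' one.
{mass=25, age=28, habitat=ocean, skin=fur} → skin is fur → No match. {mass=40, age=12, habitat=swamp, skin=feathers} → skin is feathers → Match. {mass=44, age=21, habitat=ocean, skin=scales} → skin is scales → No match. {mass=44, age=20, habitat=desert, skin=scales} → skin is scales → No match.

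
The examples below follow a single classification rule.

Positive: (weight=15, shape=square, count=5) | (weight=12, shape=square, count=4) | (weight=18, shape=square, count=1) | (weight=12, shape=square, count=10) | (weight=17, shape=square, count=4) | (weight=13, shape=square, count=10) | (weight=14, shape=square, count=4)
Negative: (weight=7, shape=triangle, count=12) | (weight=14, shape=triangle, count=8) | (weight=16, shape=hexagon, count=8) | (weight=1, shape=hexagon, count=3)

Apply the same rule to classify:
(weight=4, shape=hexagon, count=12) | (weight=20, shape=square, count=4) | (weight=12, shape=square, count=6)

Negative, Positive, Positive

'Positive' ⟺ shape is square.
(weight=4, shape=hexagon, count=12): shape is hexagon, doesn't match → Negative.
(weight=20, shape=square, count=4): shape is square, satisfies this → Positive.
(weight=12, shape=square, count=6): shape is square, satisfies this → Positive.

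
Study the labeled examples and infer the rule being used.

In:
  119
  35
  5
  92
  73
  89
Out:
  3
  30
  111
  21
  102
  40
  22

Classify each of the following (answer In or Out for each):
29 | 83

Rule: digit sum ≥ 5. This holds for each 'In' example and fails for each 'Out' one.
29: digit sum 2+9 = 11, has this property → In. 83: digit sum 8+3 = 11, has this property → In.

In, In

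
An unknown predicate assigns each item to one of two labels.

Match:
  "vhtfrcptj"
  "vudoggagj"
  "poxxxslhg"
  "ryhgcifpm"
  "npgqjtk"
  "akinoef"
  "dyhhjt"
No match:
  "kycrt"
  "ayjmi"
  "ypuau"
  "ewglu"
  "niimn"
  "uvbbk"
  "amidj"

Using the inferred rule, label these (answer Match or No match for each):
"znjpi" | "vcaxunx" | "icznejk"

One predicate separates the groups cleanly: length ≥ 6.
"znjpi": length 5 — fails this test, so No match. "vcaxunx": length 7 — matches, so Match. "icznejk": length 7 — matches, so Match.

No match, Match, Match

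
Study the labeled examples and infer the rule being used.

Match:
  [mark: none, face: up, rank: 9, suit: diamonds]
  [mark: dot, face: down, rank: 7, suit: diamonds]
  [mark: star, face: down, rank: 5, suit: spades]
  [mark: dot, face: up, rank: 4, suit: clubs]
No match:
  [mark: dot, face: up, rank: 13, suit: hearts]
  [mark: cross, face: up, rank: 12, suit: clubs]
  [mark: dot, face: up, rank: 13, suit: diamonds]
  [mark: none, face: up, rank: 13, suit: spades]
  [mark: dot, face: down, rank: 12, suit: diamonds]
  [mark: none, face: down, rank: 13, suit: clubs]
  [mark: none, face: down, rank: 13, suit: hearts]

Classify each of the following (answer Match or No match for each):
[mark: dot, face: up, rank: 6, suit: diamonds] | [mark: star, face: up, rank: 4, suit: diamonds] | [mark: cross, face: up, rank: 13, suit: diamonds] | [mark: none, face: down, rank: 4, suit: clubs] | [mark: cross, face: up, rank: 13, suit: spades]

Match, Match, No match, Match, No match

'Match' ⟺ rank ≤ 9.
[mark: dot, face: up, rank: 6, suit: diamonds] — rank = 6, hence Match. [mark: star, face: up, rank: 4, suit: diamonds] — rank = 4, hence Match. [mark: cross, face: up, rank: 13, suit: diamonds] — rank = 13, hence No match. [mark: none, face: down, rank: 4, suit: clubs] — rank = 4, hence Match. [mark: cross, face: up, rank: 13, suit: spades] — rank = 13, hence No match.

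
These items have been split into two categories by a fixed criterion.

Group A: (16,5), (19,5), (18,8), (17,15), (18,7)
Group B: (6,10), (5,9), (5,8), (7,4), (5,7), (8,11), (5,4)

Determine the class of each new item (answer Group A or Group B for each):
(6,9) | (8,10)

Group B, Group B

The common property of the 'Group A' items is: sum ≥ 21. No 'Group B' item has it.
(6,9): 6+9 = 15, does not fit → Group B.
(8,10): 8+10 = 18, does not fit → Group B.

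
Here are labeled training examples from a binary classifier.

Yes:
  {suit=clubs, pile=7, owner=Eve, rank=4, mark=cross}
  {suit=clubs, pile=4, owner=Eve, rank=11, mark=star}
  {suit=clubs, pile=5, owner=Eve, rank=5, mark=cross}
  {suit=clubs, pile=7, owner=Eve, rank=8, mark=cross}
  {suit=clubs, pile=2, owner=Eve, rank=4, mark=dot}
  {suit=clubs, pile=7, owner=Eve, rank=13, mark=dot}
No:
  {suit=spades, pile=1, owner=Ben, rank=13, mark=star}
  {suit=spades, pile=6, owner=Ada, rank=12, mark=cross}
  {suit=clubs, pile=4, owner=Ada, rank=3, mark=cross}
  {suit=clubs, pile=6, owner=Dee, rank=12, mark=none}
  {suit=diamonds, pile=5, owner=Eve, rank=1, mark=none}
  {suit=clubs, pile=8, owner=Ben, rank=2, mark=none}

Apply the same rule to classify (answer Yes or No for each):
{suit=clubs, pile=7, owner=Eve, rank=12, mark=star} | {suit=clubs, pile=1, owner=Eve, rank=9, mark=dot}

The rule appears to be: owner is Eve AND suit is clubs.
{suit=clubs, pile=7, owner=Eve, rank=12, mark=star}: owner is Eve, suit is clubs — has this property, so Yes. {suit=clubs, pile=1, owner=Eve, rank=9, mark=dot}: owner is Eve, suit is clubs — has this property, so Yes.

Yes, Yes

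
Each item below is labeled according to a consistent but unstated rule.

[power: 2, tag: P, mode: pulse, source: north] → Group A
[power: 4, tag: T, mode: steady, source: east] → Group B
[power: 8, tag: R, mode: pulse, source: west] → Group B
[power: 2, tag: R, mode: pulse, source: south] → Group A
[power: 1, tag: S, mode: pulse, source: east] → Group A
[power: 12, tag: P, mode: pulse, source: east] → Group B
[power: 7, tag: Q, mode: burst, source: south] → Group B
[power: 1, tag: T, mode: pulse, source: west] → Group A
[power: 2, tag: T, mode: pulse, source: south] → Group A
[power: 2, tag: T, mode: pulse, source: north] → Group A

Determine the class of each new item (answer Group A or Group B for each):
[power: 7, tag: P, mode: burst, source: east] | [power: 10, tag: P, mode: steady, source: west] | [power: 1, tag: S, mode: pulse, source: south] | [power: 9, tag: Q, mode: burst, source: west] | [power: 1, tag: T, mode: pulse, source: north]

The rule appears to be: power ≤ 2.
[power: 7, tag: P, mode: burst, source: east]: power = 7 — fails the rule, so Group B.
[power: 10, tag: P, mode: steady, source: west]: power = 10 — fails the rule, so Group B.
[power: 1, tag: S, mode: pulse, source: south]: power = 1 — meets the rule, so Group A.
[power: 9, tag: Q, mode: burst, source: west]: power = 9 — fails the rule, so Group B.
[power: 1, tag: T, mode: pulse, source: north]: power = 1 — meets the rule, so Group A.

Group B, Group B, Group A, Group B, Group A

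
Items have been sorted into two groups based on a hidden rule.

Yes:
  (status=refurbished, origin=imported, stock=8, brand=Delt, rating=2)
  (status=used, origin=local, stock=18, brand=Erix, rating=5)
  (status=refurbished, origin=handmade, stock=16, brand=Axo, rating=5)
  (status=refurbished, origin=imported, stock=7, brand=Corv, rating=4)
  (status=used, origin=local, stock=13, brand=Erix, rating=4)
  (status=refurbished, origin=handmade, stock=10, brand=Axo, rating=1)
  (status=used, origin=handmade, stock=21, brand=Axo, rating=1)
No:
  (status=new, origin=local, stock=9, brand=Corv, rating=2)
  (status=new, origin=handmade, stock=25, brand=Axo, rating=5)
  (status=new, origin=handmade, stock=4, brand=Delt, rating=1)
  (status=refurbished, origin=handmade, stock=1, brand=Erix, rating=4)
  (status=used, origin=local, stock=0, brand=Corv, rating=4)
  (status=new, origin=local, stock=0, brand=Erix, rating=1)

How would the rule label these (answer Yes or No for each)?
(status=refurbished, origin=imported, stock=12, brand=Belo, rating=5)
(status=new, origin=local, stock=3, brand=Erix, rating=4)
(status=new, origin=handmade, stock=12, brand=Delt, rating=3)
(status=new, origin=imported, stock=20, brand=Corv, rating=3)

Yes, No, No, No

'Yes' ⟺ status is not new AND stock ≥ 4.
(status=refurbished, origin=imported, stock=12, brand=Belo, rating=5): Yes (status is refurbished, stock = 12). (status=new, origin=local, stock=3, brand=Erix, rating=4): No (status is new, stock = 3). (status=new, origin=handmade, stock=12, brand=Delt, rating=3): No (status is new, stock = 12). (status=new, origin=imported, stock=20, brand=Corv, rating=3): No (status is new, stock = 20).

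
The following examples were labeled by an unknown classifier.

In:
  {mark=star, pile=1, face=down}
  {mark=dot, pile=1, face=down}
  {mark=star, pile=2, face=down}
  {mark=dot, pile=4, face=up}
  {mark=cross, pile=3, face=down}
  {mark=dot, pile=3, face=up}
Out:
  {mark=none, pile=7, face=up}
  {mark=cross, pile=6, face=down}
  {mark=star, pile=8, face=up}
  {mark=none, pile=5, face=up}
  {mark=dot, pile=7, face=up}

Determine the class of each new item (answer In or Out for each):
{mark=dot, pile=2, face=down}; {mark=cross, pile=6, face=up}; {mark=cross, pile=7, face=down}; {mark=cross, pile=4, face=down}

In, Out, Out, In

The pattern is that an item is 'In' exactly when: pile ≤ 4.
{mark=dot, pile=2, face=down}: In (pile = 2).
{mark=cross, pile=6, face=up}: Out (pile = 6).
{mark=cross, pile=7, face=down}: Out (pile = 7).
{mark=cross, pile=4, face=down}: In (pile = 4).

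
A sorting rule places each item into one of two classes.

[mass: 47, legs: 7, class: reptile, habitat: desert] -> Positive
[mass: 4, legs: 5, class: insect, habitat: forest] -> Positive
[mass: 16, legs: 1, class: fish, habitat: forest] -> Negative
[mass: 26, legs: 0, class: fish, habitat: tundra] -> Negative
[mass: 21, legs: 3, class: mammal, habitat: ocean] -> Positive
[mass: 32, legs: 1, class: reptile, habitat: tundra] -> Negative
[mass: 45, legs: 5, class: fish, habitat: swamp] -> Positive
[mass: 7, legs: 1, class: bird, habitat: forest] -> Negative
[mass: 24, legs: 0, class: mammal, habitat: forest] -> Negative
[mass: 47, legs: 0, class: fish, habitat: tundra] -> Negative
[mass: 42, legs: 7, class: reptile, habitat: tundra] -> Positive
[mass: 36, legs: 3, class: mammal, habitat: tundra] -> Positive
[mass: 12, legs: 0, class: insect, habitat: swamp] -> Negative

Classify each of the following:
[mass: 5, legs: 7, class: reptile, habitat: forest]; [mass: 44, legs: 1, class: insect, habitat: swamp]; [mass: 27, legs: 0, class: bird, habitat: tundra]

Rule: legs ≥ 3. This holds for each 'Positive' example and fails for each 'Negative' one.
[mass: 5, legs: 7, class: reptile, habitat: forest]: Positive (legs = 7). [mass: 44, legs: 1, class: insect, habitat: swamp]: Negative (legs = 1). [mass: 27, legs: 0, class: bird, habitat: tundra]: Negative (legs = 0).

Positive, Negative, Negative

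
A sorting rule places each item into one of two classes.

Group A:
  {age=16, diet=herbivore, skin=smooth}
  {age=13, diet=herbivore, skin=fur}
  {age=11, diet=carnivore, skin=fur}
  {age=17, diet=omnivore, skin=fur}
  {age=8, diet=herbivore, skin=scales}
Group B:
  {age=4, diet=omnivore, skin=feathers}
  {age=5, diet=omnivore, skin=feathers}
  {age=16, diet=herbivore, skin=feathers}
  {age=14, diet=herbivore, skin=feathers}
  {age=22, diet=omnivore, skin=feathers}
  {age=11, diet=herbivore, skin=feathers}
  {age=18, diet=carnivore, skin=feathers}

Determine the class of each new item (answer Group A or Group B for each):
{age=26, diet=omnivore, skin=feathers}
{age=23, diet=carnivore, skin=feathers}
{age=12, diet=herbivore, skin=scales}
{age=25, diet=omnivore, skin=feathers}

Group B, Group B, Group A, Group B

Every 'Group A' example satisfies: skin is not feathers. None of the 'Group B' examples do.
{age=26, diet=omnivore, skin=feathers} → skin is feathers → Group B.
{age=23, diet=carnivore, skin=feathers} → skin is feathers → Group B.
{age=12, diet=herbivore, skin=scales} → skin is scales → Group A.
{age=25, diet=omnivore, skin=feathers} → skin is feathers → Group B.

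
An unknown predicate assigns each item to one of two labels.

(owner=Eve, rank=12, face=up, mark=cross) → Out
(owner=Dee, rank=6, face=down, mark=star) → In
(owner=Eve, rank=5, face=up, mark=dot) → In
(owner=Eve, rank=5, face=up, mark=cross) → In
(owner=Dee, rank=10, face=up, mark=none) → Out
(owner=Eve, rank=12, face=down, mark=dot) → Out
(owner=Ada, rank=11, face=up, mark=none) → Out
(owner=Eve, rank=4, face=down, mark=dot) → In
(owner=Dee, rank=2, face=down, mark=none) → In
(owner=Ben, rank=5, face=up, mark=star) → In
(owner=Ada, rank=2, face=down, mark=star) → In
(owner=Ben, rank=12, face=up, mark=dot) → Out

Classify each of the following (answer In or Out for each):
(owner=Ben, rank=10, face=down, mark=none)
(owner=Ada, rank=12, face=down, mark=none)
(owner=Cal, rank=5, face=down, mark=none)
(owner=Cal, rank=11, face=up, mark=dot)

The rule appears to be: rank ≤ 6.
(owner=Ben, rank=10, face=down, mark=none) → rank = 10 → Out. (owner=Ada, rank=12, face=down, mark=none) → rank = 12 → Out. (owner=Cal, rank=5, face=down, mark=none) → rank = 5 → In. (owner=Cal, rank=11, face=up, mark=dot) → rank = 11 → Out.

Out, Out, In, Out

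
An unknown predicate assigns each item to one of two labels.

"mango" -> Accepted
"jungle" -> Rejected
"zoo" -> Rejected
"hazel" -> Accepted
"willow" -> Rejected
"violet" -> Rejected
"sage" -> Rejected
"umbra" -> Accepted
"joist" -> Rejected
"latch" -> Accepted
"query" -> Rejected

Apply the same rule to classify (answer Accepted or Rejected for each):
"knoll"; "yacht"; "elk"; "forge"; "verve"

All 'Accepted' examples share one property — odd length AND contains 'a' — and every 'Rejected' example lacks it.
"knoll" → length 5, no 'a' → Rejected.
"yacht" → length 5, has 'a' → Accepted.
"elk" → length 3, no 'a' → Rejected.
"forge" → length 5, no 'a' → Rejected.
"verve" → length 5, no 'a' → Rejected.

Rejected, Accepted, Rejected, Rejected, Rejected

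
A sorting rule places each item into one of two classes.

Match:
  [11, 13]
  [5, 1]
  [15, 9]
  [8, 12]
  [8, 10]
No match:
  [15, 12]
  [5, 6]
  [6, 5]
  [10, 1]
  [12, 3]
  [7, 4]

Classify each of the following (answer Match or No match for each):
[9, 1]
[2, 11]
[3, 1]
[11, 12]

Match, No match, Match, No match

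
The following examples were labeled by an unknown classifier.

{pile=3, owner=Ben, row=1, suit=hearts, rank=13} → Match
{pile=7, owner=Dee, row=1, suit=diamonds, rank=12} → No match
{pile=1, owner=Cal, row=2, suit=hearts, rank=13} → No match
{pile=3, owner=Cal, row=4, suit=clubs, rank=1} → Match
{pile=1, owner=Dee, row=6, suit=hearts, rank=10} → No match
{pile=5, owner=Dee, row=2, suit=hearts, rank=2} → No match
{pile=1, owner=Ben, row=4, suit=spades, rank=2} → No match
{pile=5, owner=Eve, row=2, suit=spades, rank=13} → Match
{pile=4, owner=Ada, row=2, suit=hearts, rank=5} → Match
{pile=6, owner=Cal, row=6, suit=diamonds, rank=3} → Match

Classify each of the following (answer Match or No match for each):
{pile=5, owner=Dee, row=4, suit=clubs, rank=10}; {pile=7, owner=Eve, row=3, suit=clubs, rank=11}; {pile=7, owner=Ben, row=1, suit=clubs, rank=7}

No match, Match, Match

The common property of the 'Match' items is: rank is odd AND pile ≥ 3. No 'No match' item has it.
{pile=5, owner=Dee, row=4, suit=clubs, rank=10} — rank = 10, pile = 5, hence No match.
{pile=7, owner=Eve, row=3, suit=clubs, rank=11} — rank = 11, pile = 7, hence Match.
{pile=7, owner=Ben, row=1, suit=clubs, rank=7} — rank = 7, pile = 7, hence Match.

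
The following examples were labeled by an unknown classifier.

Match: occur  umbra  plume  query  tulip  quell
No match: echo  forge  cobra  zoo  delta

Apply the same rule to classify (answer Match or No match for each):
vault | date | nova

Every 'Match' example satisfies: contains 'u'. None of the 'No match' examples do.

Match, No match, No match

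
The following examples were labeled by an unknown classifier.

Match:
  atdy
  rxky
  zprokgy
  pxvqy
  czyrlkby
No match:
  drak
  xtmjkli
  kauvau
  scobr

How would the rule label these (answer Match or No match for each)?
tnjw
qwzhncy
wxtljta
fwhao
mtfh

Every 'Match' example satisfies: contains 'y'. None of the 'No match' examples do.
tnjw — no 'y', hence No match.
qwzhncy — has 'y', hence Match.
wxtljta — no 'y', hence No match.
fwhao — no 'y', hence No match.
mtfh — no 'y', hence No match.

No match, Match, No match, No match, No match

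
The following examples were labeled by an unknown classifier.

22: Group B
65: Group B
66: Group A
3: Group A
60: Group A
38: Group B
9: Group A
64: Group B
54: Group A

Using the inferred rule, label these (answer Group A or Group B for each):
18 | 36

The rule appears to be: multiple of 3.
Group A: 18, since 18 = 3·6. Group A: 36, since 36 = 3·12.

Group A, Group A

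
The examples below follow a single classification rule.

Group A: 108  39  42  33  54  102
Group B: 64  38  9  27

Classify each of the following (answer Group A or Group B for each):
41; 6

The pattern is that an item is 'Group A' exactly when: multiple of 3 AND at least 33.
41: 41 = 3·13 + 2, 41 ≥ 33 — fails this test, so Group B.
6: 6 = 3·2, 6 < 33 — fails this test, so Group B.

Group B, Group B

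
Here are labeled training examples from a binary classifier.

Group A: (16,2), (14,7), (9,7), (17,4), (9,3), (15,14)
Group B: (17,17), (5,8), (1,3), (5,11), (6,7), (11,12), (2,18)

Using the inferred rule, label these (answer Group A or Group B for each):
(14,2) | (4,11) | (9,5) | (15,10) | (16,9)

Group A, Group B, Group A, Group A, Group A

The classifier is using: first > second.
Group A: (14,2), since 14 > 2. Group B: (4,11), since 4 < 11. Group A: (9,5), since 9 > 5. Group A: (15,10), since 15 > 10. Group A: (16,9), since 16 > 9.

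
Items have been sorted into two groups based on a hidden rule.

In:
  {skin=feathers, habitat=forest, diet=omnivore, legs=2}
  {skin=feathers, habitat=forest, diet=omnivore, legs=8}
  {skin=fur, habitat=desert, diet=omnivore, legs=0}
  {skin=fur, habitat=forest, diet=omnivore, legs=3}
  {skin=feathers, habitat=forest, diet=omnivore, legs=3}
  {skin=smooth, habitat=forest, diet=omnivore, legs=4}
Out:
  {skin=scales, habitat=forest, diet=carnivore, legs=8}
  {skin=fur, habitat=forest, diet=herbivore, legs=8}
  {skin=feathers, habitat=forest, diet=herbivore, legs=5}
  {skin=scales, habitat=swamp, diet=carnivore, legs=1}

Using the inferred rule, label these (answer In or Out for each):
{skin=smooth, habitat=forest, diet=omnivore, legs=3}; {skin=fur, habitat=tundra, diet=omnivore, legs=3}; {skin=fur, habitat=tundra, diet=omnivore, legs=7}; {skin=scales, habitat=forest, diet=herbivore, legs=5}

In, In, In, Out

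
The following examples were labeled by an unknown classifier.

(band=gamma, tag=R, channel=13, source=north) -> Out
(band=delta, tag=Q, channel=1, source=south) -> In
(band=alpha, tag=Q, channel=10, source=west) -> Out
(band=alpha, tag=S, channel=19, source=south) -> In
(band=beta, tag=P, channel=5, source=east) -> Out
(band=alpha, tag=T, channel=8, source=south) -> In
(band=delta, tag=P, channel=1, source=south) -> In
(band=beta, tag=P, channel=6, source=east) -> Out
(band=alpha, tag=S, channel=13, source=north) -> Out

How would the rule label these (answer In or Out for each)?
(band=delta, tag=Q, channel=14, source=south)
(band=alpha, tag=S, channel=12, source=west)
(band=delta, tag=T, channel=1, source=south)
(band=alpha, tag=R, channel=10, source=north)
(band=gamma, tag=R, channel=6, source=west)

In, Out, In, Out, Out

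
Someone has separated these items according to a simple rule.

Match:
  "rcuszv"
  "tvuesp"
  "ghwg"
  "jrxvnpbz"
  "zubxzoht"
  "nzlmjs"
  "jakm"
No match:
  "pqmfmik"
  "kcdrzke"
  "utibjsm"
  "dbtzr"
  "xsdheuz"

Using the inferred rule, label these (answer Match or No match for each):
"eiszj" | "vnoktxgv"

No match, Match

A rule that fits every label: even length — true of each 'Match' example, false of each 'No match' one.
"eiszj": No match (length 5). "vnoktxgv": Match (length 8).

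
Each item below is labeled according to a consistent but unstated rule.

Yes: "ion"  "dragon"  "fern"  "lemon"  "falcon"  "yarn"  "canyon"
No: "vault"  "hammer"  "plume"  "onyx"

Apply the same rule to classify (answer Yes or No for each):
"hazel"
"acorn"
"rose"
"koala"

No, Yes, No, No

The classifier is using: ends with 'n'.
"hazel" — ends with 'l', hence No. "acorn" — ends with 'n', hence Yes. "rose" — ends with 'e', hence No. "koala" — ends with 'a', hence No.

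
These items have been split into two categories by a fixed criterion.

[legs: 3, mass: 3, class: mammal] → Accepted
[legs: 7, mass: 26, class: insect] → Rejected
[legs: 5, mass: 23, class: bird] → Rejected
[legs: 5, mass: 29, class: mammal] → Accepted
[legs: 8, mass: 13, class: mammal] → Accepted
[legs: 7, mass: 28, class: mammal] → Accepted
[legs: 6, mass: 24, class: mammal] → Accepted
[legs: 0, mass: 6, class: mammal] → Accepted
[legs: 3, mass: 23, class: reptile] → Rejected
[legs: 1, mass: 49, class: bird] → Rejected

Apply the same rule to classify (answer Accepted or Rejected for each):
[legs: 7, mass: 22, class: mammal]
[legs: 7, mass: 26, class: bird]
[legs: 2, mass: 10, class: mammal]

Looking at the examples, the only property every 'Accepted' case has and every 'Rejected' case lacks is: class is mammal.
[legs: 7, mass: 22, class: mammal]: class is mammal — checks out, so Accepted. [legs: 7, mass: 26, class: bird]: class is bird — does not pass, so Rejected. [legs: 2, mass: 10, class: mammal]: class is mammal — checks out, so Accepted.

Accepted, Rejected, Accepted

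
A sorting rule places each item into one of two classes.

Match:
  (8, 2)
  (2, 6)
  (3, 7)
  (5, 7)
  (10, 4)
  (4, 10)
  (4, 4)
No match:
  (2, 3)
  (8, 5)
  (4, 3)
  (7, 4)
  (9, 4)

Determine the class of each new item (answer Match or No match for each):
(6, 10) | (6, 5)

Match, No match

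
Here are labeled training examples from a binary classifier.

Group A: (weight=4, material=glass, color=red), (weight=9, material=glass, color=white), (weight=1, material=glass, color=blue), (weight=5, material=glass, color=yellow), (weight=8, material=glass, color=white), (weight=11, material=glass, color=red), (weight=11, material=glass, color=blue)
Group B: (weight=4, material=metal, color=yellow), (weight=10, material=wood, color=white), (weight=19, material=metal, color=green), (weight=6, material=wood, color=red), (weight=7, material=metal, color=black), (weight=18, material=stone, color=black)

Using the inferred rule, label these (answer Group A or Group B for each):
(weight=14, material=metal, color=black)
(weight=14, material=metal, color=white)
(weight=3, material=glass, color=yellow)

Group B, Group B, Group A

The common property of the 'Group A' items is: material is glass. No 'Group B' item has it.
(weight=14, material=metal, color=black): material is metal — doesn't match, so Group B.
(weight=14, material=metal, color=white): material is metal — doesn't match, so Group B.
(weight=3, material=glass, color=yellow): material is glass — qualifies, so Group A.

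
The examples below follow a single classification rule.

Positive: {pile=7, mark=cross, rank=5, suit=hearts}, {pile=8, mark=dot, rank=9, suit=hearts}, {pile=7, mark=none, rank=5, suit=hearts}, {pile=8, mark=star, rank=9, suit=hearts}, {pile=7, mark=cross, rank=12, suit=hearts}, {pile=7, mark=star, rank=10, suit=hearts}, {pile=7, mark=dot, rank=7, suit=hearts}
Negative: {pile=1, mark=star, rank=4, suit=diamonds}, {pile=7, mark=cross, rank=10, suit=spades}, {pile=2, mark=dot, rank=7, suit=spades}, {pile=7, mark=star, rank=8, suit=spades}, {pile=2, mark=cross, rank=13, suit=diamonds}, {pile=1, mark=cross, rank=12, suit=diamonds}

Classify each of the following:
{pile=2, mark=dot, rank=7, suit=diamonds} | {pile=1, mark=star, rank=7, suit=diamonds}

Checking candidate rules against both groups, what survives is: suit is hearts.

Negative, Negative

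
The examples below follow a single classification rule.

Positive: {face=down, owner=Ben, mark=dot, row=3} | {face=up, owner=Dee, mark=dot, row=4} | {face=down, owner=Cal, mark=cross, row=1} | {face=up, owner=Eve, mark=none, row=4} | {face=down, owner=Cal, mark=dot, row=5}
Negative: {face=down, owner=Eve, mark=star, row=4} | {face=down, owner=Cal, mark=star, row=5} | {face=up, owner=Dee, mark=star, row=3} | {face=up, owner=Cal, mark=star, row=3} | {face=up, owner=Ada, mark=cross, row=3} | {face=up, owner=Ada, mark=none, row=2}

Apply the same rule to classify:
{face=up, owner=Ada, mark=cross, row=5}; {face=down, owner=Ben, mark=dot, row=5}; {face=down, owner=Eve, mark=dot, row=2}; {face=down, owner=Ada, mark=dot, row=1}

The simplest hypothesis consistent with all the labels is: mark is not star AND owner is not Ada.
{face=up, owner=Ada, mark=cross, row=5}: mark is cross, owner is Ada, doesn't match → Negative. {face=down, owner=Ben, mark=dot, row=5}: mark is dot, owner is Ben, fits → Positive. {face=down, owner=Eve, mark=dot, row=2}: mark is dot, owner is Eve, fits → Positive. {face=down, owner=Ada, mark=dot, row=1}: mark is dot, owner is Ada, doesn't match → Negative.

Negative, Positive, Positive, Negative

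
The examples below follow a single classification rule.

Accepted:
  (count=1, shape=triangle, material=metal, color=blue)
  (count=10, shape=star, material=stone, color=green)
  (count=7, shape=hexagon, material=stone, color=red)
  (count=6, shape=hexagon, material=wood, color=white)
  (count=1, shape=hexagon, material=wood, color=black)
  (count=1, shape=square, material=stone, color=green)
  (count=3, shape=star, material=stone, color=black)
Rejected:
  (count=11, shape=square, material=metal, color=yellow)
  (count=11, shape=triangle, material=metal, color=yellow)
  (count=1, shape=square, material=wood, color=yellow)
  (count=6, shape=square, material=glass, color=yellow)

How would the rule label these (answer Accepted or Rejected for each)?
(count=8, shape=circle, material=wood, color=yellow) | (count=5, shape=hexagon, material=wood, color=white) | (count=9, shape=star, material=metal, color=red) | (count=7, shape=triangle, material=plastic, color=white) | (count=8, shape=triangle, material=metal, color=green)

Rejected, Accepted, Accepted, Accepted, Accepted

The rule appears to be: color is not yellow.
(count=8, shape=circle, material=wood, color=yellow): Rejected (color is yellow). (count=5, shape=hexagon, material=wood, color=white): Accepted (color is white). (count=9, shape=star, material=metal, color=red): Accepted (color is red). (count=7, shape=triangle, material=plastic, color=white): Accepted (color is white). (count=8, shape=triangle, material=metal, color=green): Accepted (color is green).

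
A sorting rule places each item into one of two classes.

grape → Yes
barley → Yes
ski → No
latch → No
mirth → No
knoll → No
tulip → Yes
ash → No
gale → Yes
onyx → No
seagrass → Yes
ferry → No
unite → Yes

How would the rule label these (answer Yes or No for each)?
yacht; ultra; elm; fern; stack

'Yes' ⟺ has ≥ 2 vowels.

No, Yes, No, No, No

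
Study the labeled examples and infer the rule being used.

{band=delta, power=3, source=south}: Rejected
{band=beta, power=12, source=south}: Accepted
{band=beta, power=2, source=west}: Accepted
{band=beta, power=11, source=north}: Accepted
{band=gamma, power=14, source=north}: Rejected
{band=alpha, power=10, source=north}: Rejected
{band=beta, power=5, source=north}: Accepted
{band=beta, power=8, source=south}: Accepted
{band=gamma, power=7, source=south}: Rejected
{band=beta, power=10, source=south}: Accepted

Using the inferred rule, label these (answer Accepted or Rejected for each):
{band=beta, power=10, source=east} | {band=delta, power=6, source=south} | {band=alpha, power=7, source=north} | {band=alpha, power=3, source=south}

Accepted, Rejected, Rejected, Rejected

The rule appears to be: band is beta.
Accepted: {band=beta, power=10, source=east}, since band is beta.
Rejected: {band=delta, power=6, source=south}, since band is delta.
Rejected: {band=alpha, power=7, source=north}, since band is alpha.
Rejected: {band=alpha, power=3, source=south}, since band is alpha.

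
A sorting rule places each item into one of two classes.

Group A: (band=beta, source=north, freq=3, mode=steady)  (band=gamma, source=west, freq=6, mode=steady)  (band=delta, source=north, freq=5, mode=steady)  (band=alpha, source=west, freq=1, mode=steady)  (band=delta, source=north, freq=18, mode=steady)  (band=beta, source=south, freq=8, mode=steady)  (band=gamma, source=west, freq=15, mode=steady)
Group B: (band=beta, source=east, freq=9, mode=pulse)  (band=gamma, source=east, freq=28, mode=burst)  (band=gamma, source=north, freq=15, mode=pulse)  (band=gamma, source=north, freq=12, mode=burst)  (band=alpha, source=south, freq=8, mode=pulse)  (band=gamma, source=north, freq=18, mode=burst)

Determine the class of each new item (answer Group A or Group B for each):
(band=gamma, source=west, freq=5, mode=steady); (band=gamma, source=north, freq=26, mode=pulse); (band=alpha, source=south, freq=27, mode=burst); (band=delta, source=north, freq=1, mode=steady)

Group A, Group B, Group B, Group A

The rule appears to be: mode is steady.
(band=gamma, source=west, freq=5, mode=steady): Group A (mode is steady). (band=gamma, source=north, freq=26, mode=pulse): Group B (mode is pulse). (band=alpha, source=south, freq=27, mode=burst): Group B (mode is burst). (band=delta, source=north, freq=1, mode=steady): Group A (mode is steady).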